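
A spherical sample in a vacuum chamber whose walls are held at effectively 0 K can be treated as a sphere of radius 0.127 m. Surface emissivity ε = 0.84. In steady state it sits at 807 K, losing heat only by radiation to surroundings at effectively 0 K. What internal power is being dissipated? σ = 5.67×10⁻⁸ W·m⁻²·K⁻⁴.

Steady state: P = εσA T⁴.
A = 4πr² = 0.2027 m²; T⁴ = (807)⁴ = 4.241×10¹¹ K⁴.
P = 0.84 × 5.67×10⁻⁸ × 0.2027 × 4.241×10¹¹.

P ≈ 4090 W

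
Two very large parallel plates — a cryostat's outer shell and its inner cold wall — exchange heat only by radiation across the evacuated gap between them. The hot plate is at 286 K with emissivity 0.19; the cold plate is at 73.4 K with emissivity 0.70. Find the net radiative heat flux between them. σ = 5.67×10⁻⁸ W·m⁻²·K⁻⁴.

For two infinite grey parallel plates, q = σ(T₁⁴ − T₂⁴)/(1/ε₁ + 1/ε₂ − 1).
T₁⁴ − T₂⁴ = 6.691×10⁹ − 2.903×10⁷ = 6.662×10⁹ K⁴.
1/ε₁ + 1/ε₂ − 1 = 5.263 + 1.429 − 1 = 5.692.
q = 5.67×10⁻⁸ × 6.662×10⁹ / 5.692.

q ≈ 66.4 W/m²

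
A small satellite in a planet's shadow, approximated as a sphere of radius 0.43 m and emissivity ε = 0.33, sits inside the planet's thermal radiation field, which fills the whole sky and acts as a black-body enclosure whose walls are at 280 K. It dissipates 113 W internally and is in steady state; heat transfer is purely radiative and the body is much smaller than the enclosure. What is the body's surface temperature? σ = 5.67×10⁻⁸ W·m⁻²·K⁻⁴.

For a small grey body in a large enclosure, net radiated power = εσA(T⁴ − T_w⁴).
Steady state: P = εσA(T⁴ − T_w⁴) with A = 4πr² = 2.324 m².
T⁴ = P/(εσA) + T_w⁴ = 113/(0.33·5.67×10⁻⁸·2.324) + (280)⁴
    = 2.599×10⁹ + 6.147×10⁹ = 8.746×10⁹ K⁴.

T ≈ 306 K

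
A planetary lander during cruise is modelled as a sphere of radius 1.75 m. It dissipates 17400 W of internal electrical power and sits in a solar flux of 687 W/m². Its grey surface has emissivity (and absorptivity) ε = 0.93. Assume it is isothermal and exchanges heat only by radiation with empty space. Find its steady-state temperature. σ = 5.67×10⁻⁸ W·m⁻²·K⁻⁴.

At steady state, absorbed solar power + internal power = radiated power.
Absorbed: α·S·A_cross = 0.93·687·9.621 = 6147 W (cross-section πr²).
Total input = 6147 + 17400 = 23550 W.
Radiated: εσ·A_surf·T⁴ with A_surf = 4πr² = 38.48 m².
T⁴ = 23550/(0.93·5.67×10⁻⁸·38.48) = 1.160×10¹⁰ K⁴.

T ≈ 328 K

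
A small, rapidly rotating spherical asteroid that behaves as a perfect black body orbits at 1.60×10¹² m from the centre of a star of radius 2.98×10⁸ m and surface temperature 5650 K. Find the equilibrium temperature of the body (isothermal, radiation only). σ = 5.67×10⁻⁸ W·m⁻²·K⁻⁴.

The star's surface emits σT_*⁴; at distance d the flux is S = σT_*⁴(R_*/d)².
S = 5.67×10⁻⁸·(5650)⁴·(2.98×10⁸/1.60×10¹²)² = 2.004 W/m².
For an isothermal sphere T⁴ = (1−a)S/(4σ) = 8.837×10⁶ K⁴.

T ≈ 54.5 K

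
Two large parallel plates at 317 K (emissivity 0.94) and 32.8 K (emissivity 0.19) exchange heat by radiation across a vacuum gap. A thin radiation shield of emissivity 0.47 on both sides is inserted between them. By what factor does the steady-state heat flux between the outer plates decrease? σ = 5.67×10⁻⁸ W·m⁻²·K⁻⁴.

factor ≈ 1.61

Without shield: q₀ = σΔ(T⁴)/(1/ε₁+1/ε₂−1) with denominator 5.327.
With shield the two gaps are in series; the resistances add: (1/ε₁+1/ε_s−1)+(1/ε_s+1/ε₂−1) = 2.191+6.391 = 8.582.
Heat-flux ratio q₀/q = 8.582/5.327.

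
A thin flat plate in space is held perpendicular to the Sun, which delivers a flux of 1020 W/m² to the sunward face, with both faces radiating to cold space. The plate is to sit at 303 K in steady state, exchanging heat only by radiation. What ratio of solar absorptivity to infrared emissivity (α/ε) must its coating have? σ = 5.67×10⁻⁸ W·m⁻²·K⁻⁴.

Balance: αS·A = εσ·2A·T⁴ ⇒ α/ε = 2σT⁴/S.
α/ε = 2·5.67×10⁻⁸·(303)⁴/1020 = 2·5.67×10⁻⁸·8.429×10⁹/1020.

α/ε ≈ 0.937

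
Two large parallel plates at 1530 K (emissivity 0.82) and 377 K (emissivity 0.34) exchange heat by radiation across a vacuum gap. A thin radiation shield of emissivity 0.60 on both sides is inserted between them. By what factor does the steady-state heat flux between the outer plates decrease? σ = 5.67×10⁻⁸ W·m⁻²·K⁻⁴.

Without shield: q₀ = σΔ(T⁴)/(1/ε₁+1/ε₂−1) with denominator 3.161.
With shield the two gaps are in series; the resistances add: (1/ε₁+1/ε_s−1)+(1/ε_s+1/ε₂−1) = 1.886+3.608 = 5.494.
Heat-flux ratio q₀/q = 5.494/3.161.

factor ≈ 1.74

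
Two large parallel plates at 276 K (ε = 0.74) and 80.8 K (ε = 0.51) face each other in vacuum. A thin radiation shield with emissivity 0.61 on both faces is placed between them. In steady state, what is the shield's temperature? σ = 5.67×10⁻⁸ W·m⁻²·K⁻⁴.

T_s ≈ 240 K

In steady state the net flux on the hot side equals that on the cold side.
σ(T₁⁴−T_s⁴)/D₁ = σ(T_s⁴−T₂⁴)/D₂, with D₁ = 1/ε₁+1/ε_s−1 = 1.991, D₂ = 1/ε_s+1/ε₂−1 = 2.600.
Solve for T_s⁴: T_s⁴ = (D₂·T₁⁴ + D₁·T₂⁴)/(D₁+D₂) = 3.305×10⁹ K⁴.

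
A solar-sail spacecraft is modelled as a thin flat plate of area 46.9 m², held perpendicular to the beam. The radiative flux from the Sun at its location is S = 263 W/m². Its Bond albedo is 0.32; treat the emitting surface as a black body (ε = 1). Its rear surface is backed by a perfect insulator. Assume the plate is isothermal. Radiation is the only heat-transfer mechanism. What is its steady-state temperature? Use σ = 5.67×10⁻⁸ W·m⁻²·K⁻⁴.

At equilibrium, absorbed power = emitted power.
Absorbing cross-section = A = 46.90 m²; emitting surface = A = 46.90 m² (ratio 1).
(1−a)S·A_cross = εσ·A_surf·T⁴  ⇒  T⁴ = (1−a)S/(1σ).
T⁴ = 0.680·263/(1·5.67×10⁻⁸) = 3.154×10⁹ K⁴.
T = (3.154×10⁹)^(1/4).

T ≈ 237 K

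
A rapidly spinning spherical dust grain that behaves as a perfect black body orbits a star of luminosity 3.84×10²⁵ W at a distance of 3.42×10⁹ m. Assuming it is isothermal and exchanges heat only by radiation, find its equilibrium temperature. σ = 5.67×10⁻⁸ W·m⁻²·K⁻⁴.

T ≈ 1040 K

First find the stellar flux at distance d: S = L/(4πd²) = 3.84×10²⁵/(4π·(3.42×10⁹)²) = 2.613×10⁵ W/m².
For an isothermal sphere, absorbed (1−a)S·πr² = emitted σ·4πr²·T⁴, so T⁴ = (1−a)S/(4σ).
T⁴ = 1.00·2.613×10⁵/(4·5.67×10⁻⁸) = 1.152×10¹² K⁴.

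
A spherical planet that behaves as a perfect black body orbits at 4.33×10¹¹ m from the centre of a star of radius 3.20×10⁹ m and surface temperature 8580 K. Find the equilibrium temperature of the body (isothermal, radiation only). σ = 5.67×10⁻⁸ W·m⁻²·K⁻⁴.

The star's surface emits σT_*⁴; at distance d the flux is S = σT_*⁴(R_*/d)².
S = 5.67×10⁻⁸·(8580)⁴·(3.20×10⁹/4.33×10¹¹)² = 16780 W/m².
For an isothermal sphere T⁴ = (1−a)S/(4σ) = 7.400×10¹⁰ K⁴.

T ≈ 522 K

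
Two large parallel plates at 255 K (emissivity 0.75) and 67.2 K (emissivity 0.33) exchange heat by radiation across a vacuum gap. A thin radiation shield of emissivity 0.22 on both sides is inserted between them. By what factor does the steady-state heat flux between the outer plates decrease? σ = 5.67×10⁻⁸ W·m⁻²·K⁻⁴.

Without shield: q₀ = σΔ(T⁴)/(1/ε₁+1/ε₂−1) with denominator 3.364.
With shield the two gaps are in series; the resistances add: (1/ε₁+1/ε_s−1)+(1/ε_s+1/ε₂−1) = 4.879+6.576 = 11.45.
Heat-flux ratio q₀/q = 11.45/3.364.

factor ≈ 3.41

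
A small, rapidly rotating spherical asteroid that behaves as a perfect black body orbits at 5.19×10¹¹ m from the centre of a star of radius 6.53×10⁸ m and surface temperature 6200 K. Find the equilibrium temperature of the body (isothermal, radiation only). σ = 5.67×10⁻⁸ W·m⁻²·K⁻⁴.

T ≈ 156 K

The star's surface emits σT_*⁴; at distance d the flux is S = σT_*⁴(R_*/d)².
S = 5.67×10⁻⁸·(6200)⁴·(6.53×10⁸/5.19×10¹¹)² = 132.6 W/m².
For an isothermal sphere T⁴ = (1−a)S/(4σ) = 5.848×10⁸ K⁴.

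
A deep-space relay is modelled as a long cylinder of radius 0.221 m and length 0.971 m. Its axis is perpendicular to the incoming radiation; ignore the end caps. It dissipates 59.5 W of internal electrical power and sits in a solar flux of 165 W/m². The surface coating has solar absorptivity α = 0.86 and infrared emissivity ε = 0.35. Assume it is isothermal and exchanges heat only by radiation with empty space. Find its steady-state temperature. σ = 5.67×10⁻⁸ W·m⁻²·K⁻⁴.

At steady state, absorbed solar power + internal power = radiated power.
Absorbed: α·S·A_cross = 0.86·165·0.4292 = 60.90 W (cross-section 2rL).
Total input = 60.90 + 59.5 = 120.4 W.
Radiated: εσ·A_surf·T⁴ with A_surf = 2πrL = 1.348 m².
T⁴ = 120.4/(0.35·5.67×10⁻⁸·1.348) = 4.500×10⁹ K⁴.

T ≈ 259 K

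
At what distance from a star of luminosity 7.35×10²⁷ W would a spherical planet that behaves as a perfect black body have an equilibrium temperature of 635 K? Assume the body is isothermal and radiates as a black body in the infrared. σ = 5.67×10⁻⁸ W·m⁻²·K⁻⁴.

d ≈ 1.26×10¹¹ m

For an isothermal black-emitting sphere, (1−a)S·πr² = σ·4πr²·T⁴ ⇒ S = 4σT⁴/(1−a).
S = 4·5.67×10⁻⁸·(635)⁴/1.00 = 36880 W/m².
Flux falls as S = L/(4πd²), so d = √(L/(4πS)) = √(7.35×10²⁷/(4π·36880)).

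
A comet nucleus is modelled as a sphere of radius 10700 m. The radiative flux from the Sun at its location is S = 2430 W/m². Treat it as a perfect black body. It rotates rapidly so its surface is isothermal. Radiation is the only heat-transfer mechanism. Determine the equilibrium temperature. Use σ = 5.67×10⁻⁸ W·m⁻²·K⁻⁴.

At equilibrium, absorbed power = emitted power.
Absorbing cross-section = πr² = 3.597×10⁸ m²; emitting surface = 4πr² = 1.439×10⁹ m² (ratio 4).
S·A_cross = εσ·A_surf·T⁴  ⇒  T⁴ = S/(4σ).
T⁴ = 1.00·2430/(4·5.67×10⁻⁸) = 1.071×10¹⁰ K⁴.
T = (1.071×10¹⁰)^(1/4).

T ≈ 322 K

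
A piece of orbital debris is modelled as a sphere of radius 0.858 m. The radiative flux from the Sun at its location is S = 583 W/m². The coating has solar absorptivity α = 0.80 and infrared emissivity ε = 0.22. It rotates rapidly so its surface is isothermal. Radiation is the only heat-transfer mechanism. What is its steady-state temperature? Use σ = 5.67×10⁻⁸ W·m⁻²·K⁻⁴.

T ≈ 311 K

At equilibrium, absorbed power = emitted power.
Absorbing cross-section = πr² = 2.313 m²; emitting surface = 4πr² = 9.251 m² (ratio 4).
αS·A_cross = εσ·A_surf·T⁴  ⇒  T⁴ = αS/(ε·4σ).
T⁴ = 0.800·583/(0.22·4·5.67×10⁻⁸) = 9.347×10⁹ K⁴.
T = (9.347×10⁹)^(1/4).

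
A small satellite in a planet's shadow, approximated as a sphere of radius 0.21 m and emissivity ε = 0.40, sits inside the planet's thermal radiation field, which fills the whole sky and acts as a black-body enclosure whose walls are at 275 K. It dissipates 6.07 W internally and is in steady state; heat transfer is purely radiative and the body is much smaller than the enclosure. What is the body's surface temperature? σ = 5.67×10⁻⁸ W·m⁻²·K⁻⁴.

For a small grey body in a large enclosure, net radiated power = εσA(T⁴ − T_w⁴).
Steady state: P = εσA(T⁴ − T_w⁴) with A = 4πr² = 0.5542 m².
T⁴ = P/(εσA) + T_w⁴ = 6.07/(0.40·5.67×10⁻⁸·0.5542) + (275)⁴
    = 4.829×10⁸ + 5.719×10⁹ = 6.202×10⁹ K⁴.

T ≈ 281 K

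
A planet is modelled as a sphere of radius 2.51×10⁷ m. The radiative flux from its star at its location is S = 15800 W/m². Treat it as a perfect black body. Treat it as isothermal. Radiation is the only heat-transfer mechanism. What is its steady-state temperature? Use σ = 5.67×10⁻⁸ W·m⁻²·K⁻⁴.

T ≈ 514 K

At equilibrium, absorbed power = emitted power.
Absorbing cross-section = πr² = 1.979×10¹⁵ m²; emitting surface = 4πr² = 7.917×10¹⁵ m² (ratio 4).
S·A_cross = εσ·A_surf·T⁴  ⇒  T⁴ = S/(4σ).
T⁴ = 1.00·15800/(4·5.67×10⁻⁸) = 6.966×10¹⁰ K⁴.
T = (6.966×10¹⁰)^(1/4).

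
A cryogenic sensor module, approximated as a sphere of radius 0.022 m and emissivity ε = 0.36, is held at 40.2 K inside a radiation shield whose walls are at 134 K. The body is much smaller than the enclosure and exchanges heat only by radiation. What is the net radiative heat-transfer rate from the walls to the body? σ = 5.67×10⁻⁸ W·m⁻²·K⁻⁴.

For a small grey body in a large enclosure: P_net = εσA(T_body⁴ − T_wall⁴).
A = 4πr² = 0.006082 m²; T_body⁴ − T_wall⁴ = 2.612×10⁶ − 3.224×10⁸ = -3.198×10⁸ K⁴.
|P_net| = 0.36·5.67×10⁻⁸·0.006082·3.198×10⁸.

P_net ≈ 0.0397 W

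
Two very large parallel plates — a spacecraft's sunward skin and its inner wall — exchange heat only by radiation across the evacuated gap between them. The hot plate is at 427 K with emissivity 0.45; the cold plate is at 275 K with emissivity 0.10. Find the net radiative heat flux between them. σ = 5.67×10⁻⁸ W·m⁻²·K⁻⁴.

For two infinite grey parallel plates, q = σ(T₁⁴ − T₂⁴)/(1/ε₁ + 1/ε₂ − 1).
T₁⁴ − T₂⁴ = 3.324×10¹⁰ − 5.719×10⁹ = 2.752×10¹⁰ K⁴.
1/ε₁ + 1/ε₂ − 1 = 2.222 + 10.00 − 1 = 11.22.
q = 5.67×10⁻⁸ × 2.752×10¹⁰ / 11.22.

q ≈ 139 W/m²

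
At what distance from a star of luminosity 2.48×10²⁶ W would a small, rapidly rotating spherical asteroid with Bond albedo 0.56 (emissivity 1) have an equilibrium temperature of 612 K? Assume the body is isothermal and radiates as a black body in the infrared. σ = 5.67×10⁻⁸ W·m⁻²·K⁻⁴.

For an isothermal black-emitting sphere, (1−a)S·πr² = σ·4πr²·T⁴ ⇒ S = 4σT⁴/(1−a).
S = 4·5.67×10⁻⁸·(612)⁴/0.440 = 72310 W/m².
Flux falls as S = L/(4πd²), so d = √(L/(4πS)) = √(2.48×10²⁶/(4π·72310)).

d ≈ 1.65×10¹⁰ m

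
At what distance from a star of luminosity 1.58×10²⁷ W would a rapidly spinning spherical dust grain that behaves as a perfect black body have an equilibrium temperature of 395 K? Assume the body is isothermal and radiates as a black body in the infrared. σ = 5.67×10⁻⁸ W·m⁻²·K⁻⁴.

For an isothermal black-emitting sphere, (1−a)S·πr² = σ·4πr²·T⁴ ⇒ S = 4σT⁴/(1−a).
S = 4·5.67×10⁻⁸·(395)⁴/1.00 = 5521 W/m².
Flux falls as S = L/(4πd²), so d = √(L/(4πS)) = √(1.58×10²⁷/(4π·5521)).

d ≈ 1.51×10¹¹ m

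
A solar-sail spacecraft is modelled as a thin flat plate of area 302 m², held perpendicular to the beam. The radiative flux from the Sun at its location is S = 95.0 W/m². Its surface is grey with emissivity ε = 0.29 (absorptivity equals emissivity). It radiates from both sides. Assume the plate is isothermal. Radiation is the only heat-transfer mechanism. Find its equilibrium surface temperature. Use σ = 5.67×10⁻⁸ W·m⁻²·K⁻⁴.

At equilibrium, absorbed power = emitted power.
Absorbing cross-section = A = 302.0 m²; emitting surface = 2A = 604.0 m² (ratio 2).
εS·A_cross = εσ·A_surf·T⁴  ⇒  T⁴ = S/(2σ)   (ε cancels).
T⁴ = 95.0/(2·5.67×10⁻⁸) = 8.377×10⁸ K⁴.
T = (8.377×10⁸)^(1/4).

T ≈ 170 K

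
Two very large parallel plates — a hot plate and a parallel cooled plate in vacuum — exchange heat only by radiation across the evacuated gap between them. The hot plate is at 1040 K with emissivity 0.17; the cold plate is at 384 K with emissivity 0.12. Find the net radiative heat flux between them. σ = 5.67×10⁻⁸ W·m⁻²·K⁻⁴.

q ≈ 4930 W/m²

For two infinite grey parallel plates, q = σ(T₁⁴ − T₂⁴)/(1/ε₁ + 1/ε₂ − 1).
T₁⁴ − T₂⁴ = 1.170×10¹² − 2.174×10¹⁰ = 1.148×10¹² K⁴.
1/ε₁ + 1/ε₂ − 1 = 5.882 + 8.333 − 1 = 13.22.
q = 5.67×10⁻⁸ × 1.148×10¹² / 13.22.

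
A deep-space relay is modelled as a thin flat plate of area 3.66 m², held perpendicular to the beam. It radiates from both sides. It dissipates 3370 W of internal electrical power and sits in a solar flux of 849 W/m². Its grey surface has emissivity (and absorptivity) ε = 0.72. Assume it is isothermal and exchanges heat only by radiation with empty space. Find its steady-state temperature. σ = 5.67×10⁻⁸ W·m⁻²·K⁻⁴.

At steady state, absorbed solar power + internal power = radiated power.
Absorbed: α·S·A_cross = 0.72·849·3.660 = 2237 W (cross-section A).
Total input = 2237 + 3370 = 5607 W.
Radiated: εσ·A_surf·T⁴ with A_surf = 2A = 7.320 m².
T⁴ = 5607/(0.72·5.67×10⁻⁸·7.320) = 1.876×10¹⁰ K⁴.

T ≈ 370 K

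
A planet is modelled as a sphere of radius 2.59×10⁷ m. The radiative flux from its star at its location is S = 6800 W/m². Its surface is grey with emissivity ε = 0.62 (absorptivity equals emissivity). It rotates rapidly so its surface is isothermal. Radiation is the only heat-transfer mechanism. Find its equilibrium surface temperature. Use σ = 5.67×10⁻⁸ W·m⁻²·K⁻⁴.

T ≈ 416 K

At equilibrium, absorbed power = emitted power.
Absorbing cross-section = πr² = 2.107×10¹⁵ m²; emitting surface = 4πr² = 8.430×10¹⁵ m² (ratio 4).
εS·A_cross = εσ·A_surf·T⁴  ⇒  T⁴ = S/(4σ)   (ε cancels).
T⁴ = 6800/(4·5.67×10⁻⁸) = 2.998×10¹⁰ K⁴.
T = (2.998×10¹⁰)^(1/4).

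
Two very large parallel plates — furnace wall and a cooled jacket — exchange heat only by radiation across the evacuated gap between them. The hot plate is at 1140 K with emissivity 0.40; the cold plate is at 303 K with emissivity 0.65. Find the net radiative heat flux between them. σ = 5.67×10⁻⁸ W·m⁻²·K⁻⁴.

q ≈ 31400 W/m²

For two infinite grey parallel plates, q = σ(T₁⁴ − T₂⁴)/(1/ε₁ + 1/ε₂ − 1).
T₁⁴ − T₂⁴ = 1.689×10¹² − 8.429×10⁹ = 1.681×10¹² K⁴.
1/ε₁ + 1/ε₂ − 1 = 2.500 + 1.538 − 1 = 3.038.
q = 5.67×10⁻⁸ × 1.681×10¹² / 3.038.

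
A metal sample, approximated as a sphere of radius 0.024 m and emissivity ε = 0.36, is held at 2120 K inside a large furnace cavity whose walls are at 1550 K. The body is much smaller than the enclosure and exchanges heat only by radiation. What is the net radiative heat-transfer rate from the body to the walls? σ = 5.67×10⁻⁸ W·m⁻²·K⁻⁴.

For a small grey body in a large enclosure: P_net = εσA(T_body⁴ − T_wall⁴).
A = 4πr² = 0.007238 m²; T_body⁴ − T_wall⁴ = 2.020×10¹³ − 5.772×10¹² = 1.443×10¹³ K⁴.
|P_net| = 0.36·5.67×10⁻⁸·0.007238·1.443×10¹³.

P_net ≈ 2130 W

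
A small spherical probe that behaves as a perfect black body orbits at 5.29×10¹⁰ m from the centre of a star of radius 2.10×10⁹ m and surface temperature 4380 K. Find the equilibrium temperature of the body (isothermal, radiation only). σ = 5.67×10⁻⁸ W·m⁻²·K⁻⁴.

The star's surface emits σT_*⁴; at distance d the flux is S = σT_*⁴(R_*/d)².
S = 5.67×10⁻⁸·(4380)⁴·(2.10×10⁹/5.29×10¹⁰)² = 32890 W/m².
For an isothermal sphere T⁴ = (1−a)S/(4σ) = 1.450×10¹¹ K⁴.

T ≈ 617 K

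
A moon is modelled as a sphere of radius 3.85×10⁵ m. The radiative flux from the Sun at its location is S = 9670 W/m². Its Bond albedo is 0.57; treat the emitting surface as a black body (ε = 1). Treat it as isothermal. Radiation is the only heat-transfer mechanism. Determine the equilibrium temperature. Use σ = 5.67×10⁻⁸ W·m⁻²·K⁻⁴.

At equilibrium, absorbed power = emitted power.
Absorbing cross-section = πr² = 4.657×10¹¹ m²; emitting surface = 4πr² = 1.863×10¹² m² (ratio 4).
(1−a)S·A_cross = εσ·A_surf·T⁴  ⇒  T⁴ = (1−a)S/(4σ).
T⁴ = 0.430·9670/(4·5.67×10⁻⁸) = 1.833×10¹⁰ K⁴.
T = (1.833×10¹⁰)^(1/4).

T ≈ 368 K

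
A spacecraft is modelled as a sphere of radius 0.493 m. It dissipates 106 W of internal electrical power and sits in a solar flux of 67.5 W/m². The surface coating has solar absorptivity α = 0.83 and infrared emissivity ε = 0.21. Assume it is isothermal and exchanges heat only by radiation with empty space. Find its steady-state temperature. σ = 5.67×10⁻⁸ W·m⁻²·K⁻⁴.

T ≈ 253 K

At steady state, absorbed solar power + internal power = radiated power.
Absorbed: α·S·A_cross = 0.83·67.5·0.7636 = 42.78 W (cross-section πr²).
Total input = 42.78 + 106 = 148.8 W.
Radiated: εσ·A_surf·T⁴ with A_surf = 4πr² = 3.054 m².
T⁴ = 148.8/(0.21·5.67×10⁻⁸·3.054) = 4.091×10⁹ K⁴.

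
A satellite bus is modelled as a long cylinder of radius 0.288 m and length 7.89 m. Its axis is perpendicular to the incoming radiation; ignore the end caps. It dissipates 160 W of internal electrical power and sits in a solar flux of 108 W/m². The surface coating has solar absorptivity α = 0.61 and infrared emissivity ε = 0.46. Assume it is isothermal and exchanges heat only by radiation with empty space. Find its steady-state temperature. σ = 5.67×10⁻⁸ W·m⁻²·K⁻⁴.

At steady state, absorbed solar power + internal power = radiated power.
Absorbed: α·S·A_cross = 0.61·108·4.545 = 299.4 W (cross-section 2rL).
Total input = 299.4 + 160 = 459.4 W.
Radiated: εσ·A_surf·T⁴ with A_surf = 2πrL = 14.28 m².
T⁴ = 459.4/(0.46·5.67×10⁻⁸·14.28) = 1.234×10⁹ K⁴.

T ≈ 187 K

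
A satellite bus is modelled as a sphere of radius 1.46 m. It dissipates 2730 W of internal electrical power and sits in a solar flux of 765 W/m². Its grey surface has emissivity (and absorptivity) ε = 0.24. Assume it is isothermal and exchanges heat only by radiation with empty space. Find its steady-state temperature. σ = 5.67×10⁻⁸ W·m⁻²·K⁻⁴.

T ≈ 323 K

At steady state, absorbed solar power + internal power = radiated power.
Absorbed: α·S·A_cross = 0.24·765·6.697 = 1229 W (cross-section πr²).
Total input = 1229 + 2730 = 3959 W.
Radiated: εσ·A_surf·T⁴ with A_surf = 4πr² = 26.79 m².
T⁴ = 3959/(0.24·5.67×10⁻⁸·26.79) = 1.086×10¹⁰ K⁴.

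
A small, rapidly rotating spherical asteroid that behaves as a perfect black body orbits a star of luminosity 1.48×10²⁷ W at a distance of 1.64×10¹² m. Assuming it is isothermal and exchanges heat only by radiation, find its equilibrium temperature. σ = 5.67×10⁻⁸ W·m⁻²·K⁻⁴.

T ≈ 118 K

First find the stellar flux at distance d: S = L/(4πd²) = 1.48×10²⁷/(4π·(1.64×10¹²)²) = 43.79 W/m².
For an isothermal sphere, absorbed (1−a)S·πr² = emitted σ·4πr²·T⁴, so T⁴ = (1−a)S/(4σ).
T⁴ = 1.00·43.79/(4·5.67×10⁻⁸) = 1.931×10⁸ K⁴.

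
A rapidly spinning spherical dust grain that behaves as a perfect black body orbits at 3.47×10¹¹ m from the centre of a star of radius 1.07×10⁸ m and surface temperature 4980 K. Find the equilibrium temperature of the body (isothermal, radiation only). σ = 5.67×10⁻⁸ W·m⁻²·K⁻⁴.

T ≈ 61.8 K

The star's surface emits σT_*⁴; at distance d the flux is S = σT_*⁴(R_*/d)².
S = 5.67×10⁻⁸·(4980)⁴·(1.07×10⁸/3.47×10¹¹)² = 3.316 W/m².
For an isothermal sphere T⁴ = (1−a)S/(4σ) = 1.462×10⁷ K⁴.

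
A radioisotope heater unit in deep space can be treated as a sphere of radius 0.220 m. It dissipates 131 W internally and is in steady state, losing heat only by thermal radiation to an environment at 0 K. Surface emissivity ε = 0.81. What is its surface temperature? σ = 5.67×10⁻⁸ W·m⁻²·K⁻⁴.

T ≈ 262 K

Steady state: internal power = radiated power, P = εσA T⁴.
Radiating area A = 4πr² = 0.6082 m².
T⁴ = P/(εσA) = 131/(0.81·5.67×10⁻⁸·0.6082) = 4.690×10⁹ K⁴.
T = (4.690×10⁹)^(1/4).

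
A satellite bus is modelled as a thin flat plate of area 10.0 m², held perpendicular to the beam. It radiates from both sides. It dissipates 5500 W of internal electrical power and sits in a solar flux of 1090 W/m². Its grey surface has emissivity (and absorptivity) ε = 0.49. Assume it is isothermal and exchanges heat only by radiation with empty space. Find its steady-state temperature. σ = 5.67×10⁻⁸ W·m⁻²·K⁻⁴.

T ≈ 374 K

At steady state, absorbed solar power + internal power = radiated power.
Absorbed: α·S·A_cross = 0.49·1090·10.00 = 5341 W (cross-section A).
Total input = 5341 + 5500 = 10840 W.
Radiated: εσ·A_surf·T⁴ with A_surf = 2A = 20.00 m².
T⁴ = 10840/(0.49·5.67×10⁻⁸·20.00) = 1.951×10¹⁰ K⁴.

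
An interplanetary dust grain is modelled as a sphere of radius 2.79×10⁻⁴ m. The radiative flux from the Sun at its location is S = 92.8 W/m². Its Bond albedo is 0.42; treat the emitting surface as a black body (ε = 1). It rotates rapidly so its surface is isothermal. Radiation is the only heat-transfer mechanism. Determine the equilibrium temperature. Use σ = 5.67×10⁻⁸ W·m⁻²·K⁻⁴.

At equilibrium, absorbed power = emitted power.
Absorbing cross-section = πr² = 2.445×10⁻⁷ m²; emitting surface = 4πr² = 9.782×10⁻⁷ m² (ratio 4).
(1−a)S·A_cross = εσ·A_surf·T⁴  ⇒  T⁴ = (1−a)S/(4σ).
T⁴ = 0.580·92.8/(4·5.67×10⁻⁸) = 2.373×10⁸ K⁴.
T = (2.373×10⁸)^(1/4).

T ≈ 124 K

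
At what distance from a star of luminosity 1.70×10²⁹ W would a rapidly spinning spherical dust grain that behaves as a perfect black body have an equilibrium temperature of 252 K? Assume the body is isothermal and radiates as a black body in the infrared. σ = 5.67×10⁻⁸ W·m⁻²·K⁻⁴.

For an isothermal black-emitting sphere, (1−a)S·πr² = σ·4πr²·T⁴ ⇒ S = 4σT⁴/(1−a).
S = 4·5.67×10⁻⁸·(252)⁴/1.00 = 914.6 W/m².
Flux falls as S = L/(4πd²), so d = √(L/(4πS)) = √(1.70×10²⁹/(4π·914.6)).

d ≈ 3.85×10¹² m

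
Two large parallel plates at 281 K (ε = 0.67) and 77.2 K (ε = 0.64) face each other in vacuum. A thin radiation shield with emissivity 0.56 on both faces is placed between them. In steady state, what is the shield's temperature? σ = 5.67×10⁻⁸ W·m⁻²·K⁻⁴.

T_s ≈ 238 K

In steady state the net flux on the hot side equals that on the cold side.
σ(T₁⁴−T_s⁴)/D₁ = σ(T_s⁴−T₂⁴)/D₂, with D₁ = 1/ε₁+1/ε_s−1 = 2.278, D₂ = 1/ε_s+1/ε₂−1 = 2.348.
Solve for T_s⁴: T_s⁴ = (D₂·T₁⁴ + D₁·T₂⁴)/(D₁+D₂) = 3.182×10⁹ K⁴.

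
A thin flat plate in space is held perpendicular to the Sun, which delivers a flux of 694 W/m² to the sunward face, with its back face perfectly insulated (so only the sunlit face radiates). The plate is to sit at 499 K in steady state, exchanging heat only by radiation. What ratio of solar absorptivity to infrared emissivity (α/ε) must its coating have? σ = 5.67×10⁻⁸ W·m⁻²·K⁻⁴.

α/ε ≈ 5.07

Balance: αS·A = εσ·1A·T⁴ ⇒ α/ε = σT⁴/S.
α/ε = 5.67×10⁻⁸·(499)⁴/694 = 5.67×10⁻⁸·6.200×10¹⁰/694.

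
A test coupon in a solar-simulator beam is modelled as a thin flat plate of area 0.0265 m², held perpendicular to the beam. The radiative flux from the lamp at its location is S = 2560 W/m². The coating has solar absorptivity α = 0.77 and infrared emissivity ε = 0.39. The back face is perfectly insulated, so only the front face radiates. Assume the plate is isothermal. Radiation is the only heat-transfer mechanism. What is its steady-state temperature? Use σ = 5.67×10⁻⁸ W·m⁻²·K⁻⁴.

T ≈ 546 K

At equilibrium, absorbed power = emitted power.
Absorbing cross-section = A = 0.02650 m²; emitting surface = A = 0.02650 m² (ratio 1).
αS·A_cross = εσ·A_surf·T⁴  ⇒  T⁴ = αS/(ε·1σ).
T⁴ = 0.770·2560/(0.39·1·5.67×10⁻⁸) = 8.914×10¹⁰ K⁴.
T = (8.914×10¹⁰)^(1/4).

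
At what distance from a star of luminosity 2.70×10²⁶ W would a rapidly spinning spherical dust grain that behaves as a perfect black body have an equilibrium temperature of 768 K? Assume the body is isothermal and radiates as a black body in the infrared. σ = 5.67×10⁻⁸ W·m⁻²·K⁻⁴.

For an isothermal black-emitting sphere, (1−a)S·πr² = σ·4πr²·T⁴ ⇒ S = 4σT⁴/(1−a).
S = 4·5.67×10⁻⁸·(768)⁴/1.00 = 78900 W/m².
Flux falls as S = L/(4πd²), so d = √(L/(4πS)) = √(2.70×10²⁶/(4π·78900)).

d ≈ 1.65×10¹⁰ m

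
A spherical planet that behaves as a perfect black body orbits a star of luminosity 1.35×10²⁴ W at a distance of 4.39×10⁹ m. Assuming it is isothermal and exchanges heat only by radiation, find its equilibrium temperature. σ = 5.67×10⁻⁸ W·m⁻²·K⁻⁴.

First find the stellar flux at distance d: S = L/(4πd²) = 1.35×10²⁴/(4π·(4.39×10⁹)²) = 5574 W/m².
For an isothermal sphere, absorbed (1−a)S·πr² = emitted σ·4πr²·T⁴, so T⁴ = (1−a)S/(4σ).
T⁴ = 1.00·5574/(4·5.67×10⁻⁸) = 2.458×10¹⁰ K⁴.

T ≈ 396 K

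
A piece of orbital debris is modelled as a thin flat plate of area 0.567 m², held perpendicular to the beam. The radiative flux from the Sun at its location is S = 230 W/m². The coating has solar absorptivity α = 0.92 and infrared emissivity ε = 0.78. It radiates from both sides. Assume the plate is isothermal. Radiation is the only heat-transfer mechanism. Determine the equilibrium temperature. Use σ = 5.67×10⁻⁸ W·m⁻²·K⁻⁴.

T ≈ 221 K

At equilibrium, absorbed power = emitted power.
Absorbing cross-section = A = 0.5670 m²; emitting surface = 2A = 1.134 m² (ratio 2).
αS·A_cross = εσ·A_surf·T⁴  ⇒  T⁴ = αS/(ε·2σ).
T⁴ = 0.920·230/(0.78·2·5.67×10⁻⁸) = 2.392×10⁹ K⁴.
T = (2.392×10⁹)^(1/4).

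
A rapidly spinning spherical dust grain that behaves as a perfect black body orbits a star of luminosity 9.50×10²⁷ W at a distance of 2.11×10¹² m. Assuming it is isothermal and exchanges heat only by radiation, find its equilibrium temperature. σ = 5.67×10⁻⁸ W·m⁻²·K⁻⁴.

First find the stellar flux at distance d: S = L/(4πd²) = 9.50×10²⁷/(4π·(2.11×10¹²)²) = 169.8 W/m².
For an isothermal sphere, absorbed (1−a)S·πr² = emitted σ·4πr²·T⁴, so T⁴ = (1−a)S/(4σ).
T⁴ = 1.00·169.8/(4·5.67×10⁻⁸) = 7.487×10⁸ K⁴.

T ≈ 165 K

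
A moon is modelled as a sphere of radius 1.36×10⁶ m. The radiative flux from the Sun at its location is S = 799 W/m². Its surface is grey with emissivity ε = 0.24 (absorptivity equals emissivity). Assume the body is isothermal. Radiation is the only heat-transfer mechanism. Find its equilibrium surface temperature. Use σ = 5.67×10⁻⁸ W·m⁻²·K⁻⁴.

At equilibrium, absorbed power = emitted power.
Absorbing cross-section = πr² = 5.811×10¹² m²; emitting surface = 4πr² = 2.324×10¹³ m² (ratio 4).
εS·A_cross = εσ·A_surf·T⁴  ⇒  T⁴ = S/(4σ)   (ε cancels).
T⁴ = 799/(4·5.67×10⁻⁸) = 3.523×10⁹ K⁴.
T = (3.523×10⁹)^(1/4).

T ≈ 244 K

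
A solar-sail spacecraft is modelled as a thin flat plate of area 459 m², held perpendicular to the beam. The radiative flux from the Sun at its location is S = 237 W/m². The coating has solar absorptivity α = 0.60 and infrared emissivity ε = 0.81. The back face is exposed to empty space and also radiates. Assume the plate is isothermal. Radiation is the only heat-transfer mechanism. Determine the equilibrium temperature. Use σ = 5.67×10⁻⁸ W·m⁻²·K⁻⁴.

T ≈ 198 K

At equilibrium, absorbed power = emitted power.
Absorbing cross-section = A = 459.0 m²; emitting surface = 2A = 918.0 m² (ratio 2).
αS·A_cross = εσ·A_surf·T⁴  ⇒  T⁴ = αS/(ε·2σ).
T⁴ = 0.600·237/(0.81·2·5.67×10⁻⁸) = 1.548×10⁹ K⁴.
T = (1.548×10⁹)^(1/4).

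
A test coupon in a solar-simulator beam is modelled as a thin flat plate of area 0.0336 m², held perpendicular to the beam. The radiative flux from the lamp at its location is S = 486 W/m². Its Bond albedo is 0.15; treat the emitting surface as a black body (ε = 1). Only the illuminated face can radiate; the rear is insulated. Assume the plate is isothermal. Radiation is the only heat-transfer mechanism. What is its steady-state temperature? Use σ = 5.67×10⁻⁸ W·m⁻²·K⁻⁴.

At equilibrium, absorbed power = emitted power.
Absorbing cross-section = A = 0.03360 m²; emitting surface = A = 0.03360 m² (ratio 1).
(1−a)S·A_cross = εσ·A_surf·T⁴  ⇒  T⁴ = (1−a)S/(1σ).
T⁴ = 0.850·486/(1·5.67×10⁻⁸) = 7.286×10⁹ K⁴.
T = (7.286×10⁹)^(1/4).

T ≈ 292 K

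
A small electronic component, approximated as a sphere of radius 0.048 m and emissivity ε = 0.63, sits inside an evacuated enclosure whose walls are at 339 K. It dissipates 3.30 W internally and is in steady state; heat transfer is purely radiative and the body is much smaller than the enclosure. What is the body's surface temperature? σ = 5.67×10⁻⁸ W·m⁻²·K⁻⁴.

For a small grey body in a large enclosure, net radiated power = εσA(T⁴ − T_w⁴).
Steady state: P = εσA(T⁴ − T_w⁴) with A = 4πr² = 0.02895 m².
T⁴ = P/(εσA) + T_w⁴ = 3.30/(0.63·5.67×10⁻⁸·0.02895) + (339)⁴
    = 3.191×10⁹ + 1.321×10¹⁰ = 1.640×10¹⁰ K⁴.

T ≈ 358 K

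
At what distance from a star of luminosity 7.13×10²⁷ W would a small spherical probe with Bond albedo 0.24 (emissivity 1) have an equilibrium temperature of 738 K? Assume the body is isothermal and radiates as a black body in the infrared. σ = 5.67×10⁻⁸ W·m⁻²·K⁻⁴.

For an isothermal black-emitting sphere, (1−a)S·πr² = σ·4πr²·T⁴ ⇒ S = 4σT⁴/(1−a).
S = 4·5.67×10⁻⁸·(738)⁴/0.760 = 88520 W/m².
Flux falls as S = L/(4πd²), so d = √(L/(4πS)) = √(7.13×10²⁷/(4π·88520)).

d ≈ 8.01×10¹⁰ m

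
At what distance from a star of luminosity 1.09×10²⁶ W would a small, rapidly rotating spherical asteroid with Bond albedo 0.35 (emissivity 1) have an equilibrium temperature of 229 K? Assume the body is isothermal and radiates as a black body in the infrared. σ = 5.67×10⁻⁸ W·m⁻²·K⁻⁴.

For an isothermal black-emitting sphere, (1−a)S·πr² = σ·4πr²·T⁴ ⇒ S = 4σT⁴/(1−a).
S = 4·5.67×10⁻⁸·(229)⁴/0.650 = 959.6 W/m².
Flux falls as S = L/(4πd²), so d = √(L/(4πS)) = √(1.09×10²⁶/(4π·959.6)).

d ≈ 9.51×10¹⁰ m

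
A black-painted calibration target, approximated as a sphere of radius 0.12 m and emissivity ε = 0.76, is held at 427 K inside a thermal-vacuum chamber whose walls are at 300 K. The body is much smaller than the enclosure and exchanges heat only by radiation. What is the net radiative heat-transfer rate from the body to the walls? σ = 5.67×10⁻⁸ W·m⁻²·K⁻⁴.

For a small grey body in a large enclosure: P_net = εσA(T_body⁴ − T_wall⁴).
A = 4πr² = 0.1810 m²; T_body⁴ − T_wall⁴ = 3.324×10¹⁰ − 8.100×10⁹ = 2.514×10¹⁰ K⁴.
|P_net| = 0.76·5.67×10⁻⁸·0.1810·2.514×10¹⁰.

P_net ≈ 196 W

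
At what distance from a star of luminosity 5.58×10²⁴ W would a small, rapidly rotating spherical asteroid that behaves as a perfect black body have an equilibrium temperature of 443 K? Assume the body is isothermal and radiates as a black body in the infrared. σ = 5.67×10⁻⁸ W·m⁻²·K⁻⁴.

For an isothermal black-emitting sphere, (1−a)S·πr² = σ·4πr²·T⁴ ⇒ S = 4σT⁴/(1−a).
S = 4·5.67×10⁻⁸·(443)⁴/1.00 = 8735 W/m².
Flux falls as S = L/(4πd²), so d = √(L/(4πS)) = √(5.58×10²⁴/(4π·8735)).

d ≈ 7.13×10⁹ m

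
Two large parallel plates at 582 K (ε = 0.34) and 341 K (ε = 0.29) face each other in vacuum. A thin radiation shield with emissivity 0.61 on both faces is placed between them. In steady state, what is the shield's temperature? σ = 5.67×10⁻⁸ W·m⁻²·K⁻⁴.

In steady state the net flux on the hot side equals that on the cold side.
σ(T₁⁴−T_s⁴)/D₁ = σ(T_s⁴−T₂⁴)/D₂, with D₁ = 1/ε₁+1/ε_s−1 = 3.581, D₂ = 1/ε_s+1/ε₂−1 = 4.088.
Solve for T_s⁴: T_s⁴ = (D₂·T₁⁴ + D₁·T₂⁴)/(D₁+D₂) = 6.747×10¹⁰ K⁴.

T_s ≈ 510 K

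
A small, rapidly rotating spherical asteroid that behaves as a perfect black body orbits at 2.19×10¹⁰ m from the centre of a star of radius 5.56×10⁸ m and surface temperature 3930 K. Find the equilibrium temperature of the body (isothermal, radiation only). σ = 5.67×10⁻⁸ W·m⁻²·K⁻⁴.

T ≈ 443 K

The star's surface emits σT_*⁴; at distance d the flux is S = σT_*⁴(R_*/d)².
S = 5.67×10⁻⁸·(3930)⁴·(5.56×10⁸/2.19×10¹⁰)² = 8718 W/m².
For an isothermal sphere T⁴ = (1−a)S/(4σ) = 3.844×10¹⁰ K⁴.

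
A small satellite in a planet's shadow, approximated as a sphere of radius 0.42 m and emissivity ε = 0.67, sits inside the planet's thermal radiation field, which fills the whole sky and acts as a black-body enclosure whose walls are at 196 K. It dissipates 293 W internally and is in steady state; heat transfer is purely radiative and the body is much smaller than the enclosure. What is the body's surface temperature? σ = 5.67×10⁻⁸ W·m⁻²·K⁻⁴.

For a small grey body in a large enclosure, net radiated power = εσA(T⁴ − T_w⁴).
Steady state: P = εσA(T⁴ − T_w⁴) with A = 4πr² = 2.217 m².
T⁴ = P/(εσA) + T_w⁴ = 293/(0.67·5.67×10⁻⁸·2.217) + (196)⁴
    = 3.479×10⁹ + 1.476×10⁹ = 4.955×10⁹ K⁴.

T ≈ 265 K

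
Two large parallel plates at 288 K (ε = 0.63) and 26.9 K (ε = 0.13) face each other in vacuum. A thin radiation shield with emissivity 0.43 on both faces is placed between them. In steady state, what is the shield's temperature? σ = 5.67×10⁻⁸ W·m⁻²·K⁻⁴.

T_s ≈ 269 K

In steady state the net flux on the hot side equals that on the cold side.
σ(T₁⁴−T_s⁴)/D₁ = σ(T_s⁴−T₂⁴)/D₂, with D₁ = 1/ε₁+1/ε_s−1 = 2.913, D₂ = 1/ε_s+1/ε₂−1 = 9.018.
Solve for T_s⁴: T_s⁴ = (D₂·T₁⁴ + D₁·T₂⁴)/(D₁+D₂) = 5.200×10⁹ K⁴.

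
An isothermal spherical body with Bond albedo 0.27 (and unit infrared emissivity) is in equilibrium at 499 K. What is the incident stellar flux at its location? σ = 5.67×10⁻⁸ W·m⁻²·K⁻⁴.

S ≈ 19300 W/m²

(1−a)S·πr² = σ·4πr²·T⁴ ⇒ S = 4σT⁴/(1−a).
S = 4·5.67×10⁻⁸·6.200×10¹⁰/0.730.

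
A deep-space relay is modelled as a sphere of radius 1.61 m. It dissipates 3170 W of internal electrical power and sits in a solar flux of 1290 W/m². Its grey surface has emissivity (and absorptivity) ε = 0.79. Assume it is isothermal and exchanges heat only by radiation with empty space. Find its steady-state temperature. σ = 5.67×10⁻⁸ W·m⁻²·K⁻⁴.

At steady state, absorbed solar power + internal power = radiated power.
Absorbed: α·S·A_cross = 0.79·1290·8.143 = 8299 W (cross-section πr²).
Total input = 8299 + 3170 = 11470 W.
Radiated: εσ·A_surf·T⁴ with A_surf = 4πr² = 32.57 m².
T⁴ = 11470/(0.79·5.67×10⁻⁸·32.57) = 7.860×10⁹ K⁴.

T ≈ 298 K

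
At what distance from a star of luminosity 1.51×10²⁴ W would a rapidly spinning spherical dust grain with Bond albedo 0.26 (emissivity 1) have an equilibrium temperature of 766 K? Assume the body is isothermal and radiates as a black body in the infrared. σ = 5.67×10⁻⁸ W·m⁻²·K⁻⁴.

For an isothermal black-emitting sphere, (1−a)S·πr² = σ·4πr²·T⁴ ⇒ S = 4σT⁴/(1−a).
S = 4·5.67×10⁻⁸·(766)⁴/0.740 = 1.055×10⁵ W/m².
Flux falls as S = L/(4πd²), so d = √(L/(4πS)) = √(1.51×10²⁴/(4π·1.055×10⁵)).

d ≈ 1.07×10⁹ m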